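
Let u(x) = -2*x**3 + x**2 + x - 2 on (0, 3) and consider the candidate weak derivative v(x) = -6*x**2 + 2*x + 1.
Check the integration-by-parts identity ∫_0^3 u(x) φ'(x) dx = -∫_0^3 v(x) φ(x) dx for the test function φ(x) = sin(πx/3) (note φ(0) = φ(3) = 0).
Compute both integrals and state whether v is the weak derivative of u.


LHS = -648/π^3 + 138/π, RHS = -648/π^3 + 138/π. Yes, v = u' weakly.

u(x) = -2*x**3 + x**2 + x - 2, classical derivative u'(x) = -6*x**2 + 2*x + 1.
φ(x) = sin(πx/3), so φ'(x) = π*cos(π*x/3)/3.
Note φ(0) = φ(3) = 0, so the boundary term u·φ vanishes.
LHS = ∫_0^3 u(x) φ'(x) dx = ∫_0^3 (-2*π*x^3*cos(π*x/3)/3 + π*x^2*cos(π*x/3)/3 + π*x*cos(π*x/3)/3 - 2*π*cos(π*x/3)/3) dx. Term by term:
  ∫_0^3 -2*π*cos(π*x/3)/3 dx = 0;  ∫_0^3 -2*π*x^3*cos(π*x/3)/3 dx = -648/π^3 + 162/π;  ∫_0^3 π*x*cos(π*x/3)/3 dx = -6/π;
  ∫_0^3 π*x^2*cos(π*x/3)/3 dx = -18/π.
Sum: 0 + -648/π^3 + 162/π − 6/π − 18/π = -648/π^3 + 138/π.
So LHS = -648/π^3 + 138/π.
∫_0^3 v(x) φ(x) dx = ∫_0^3 (-6*x^2*sin(π*x/3) + 2*x*sin(π*x/3) + sin(π*x/3)) dx. Term by term:
  ∫_0^3 -6*x^2*sin(π*x/3) dx = -162/π + 648/π^3;  ∫_0^3 2*x*sin(π*x/3) dx = 18/π;  ∫_0^3 sin(π*x/3) dx = 6/π.
Sum: -162/π + 648/π^3 + 18/π + 6/π = -138/π + 648/π^3.
So RHS = -∫_0^3 v(x) φ(x) dx = -648/π^3 + 138/π.
LHS = RHS, so the identity holds for this test φ.
Moreover u is smooth here and v(x) = u'(x) = -6*x**2 + 2*x + 1 pointwise, so the identity holds for every test function. Hence v is the weak derivative of u.


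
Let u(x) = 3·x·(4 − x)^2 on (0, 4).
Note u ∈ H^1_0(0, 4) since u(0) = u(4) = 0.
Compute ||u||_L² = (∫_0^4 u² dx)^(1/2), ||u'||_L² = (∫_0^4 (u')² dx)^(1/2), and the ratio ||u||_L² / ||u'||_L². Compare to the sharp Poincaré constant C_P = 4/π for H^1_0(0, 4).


||u||_L² / ||u'||_L² = 2*sqrt(14)/7 < C_P = 4/π.

u(x) = 3·x·(4 − x)^2, so u'(x) = 3*(x - 4)*(3*x - 4).
u(x) = 3·x·(4 − x)^2 vanishes at x = 0 and x = 4, so u ∈ H^1_0(0, 4). Differentiate via the product rule and integrate the resulting polynomials term by term.
  ∫_0^4 u² dx = ∫_0^4 (9*x^6 - 144*x^5 + 864*x^4 - 2304*x^3 + 2304*x^2) dx. Term by term:
    ∫_0^4 9*x^6 dx = 147456/7;  ∫_0^4 -144*x^5 dx = -98304;  ∫_0^4 864*x^4 dx = 884736/5;
    ∫_0^4 -2304*x^3 dx = -147456;  ∫_0^4 2304*x^2 dx = 49152.
  Sum: 147456/7 − 98304 + 884736/5 − 147456 + 49152 = 49152/35.
  ∫_0^4 (u')² dx = ∫_0^4 (81*x^4 - 864*x^3 + 3168*x^2 - 4608*x + 2304) dx. Term by term:
    ∫_0^4 81*x^4 dx = 82944/5;  ∫_0^4 -864*x^3 dx = -55296;  ∫_0^4 3168*x^2 dx = 67584;
    ∫_0^4 -4608*x dx = -36864;  ∫_0^4 2304 dx = 9216.
  Sum: 82944/5 − 55296 + 67584 − 36864 + 9216 = 6144/5.
∫_0^4 u² dx = 49152/35, so ||u||_L² = 128*sqrt(105)/35.
∫_0^4 (u')² dx = 6144/5, so ||u'||_L² = 32*sqrt(30)/5.
Ratio ||u||_L² / ||u'||_L² = 2*sqrt(14)/7.
Sharp Poincaré constant on H^1_0(0, 4) is C_P = L/π = 4/π, achieved by sin(π/4·x).
A polynomial bump cannot attain the sharp Poincaré constant (only the first sine eigenfunction does), so the ratio is strictly less than C_P, consistent with ||u||_L² ≤ C_P ||u'||_L².


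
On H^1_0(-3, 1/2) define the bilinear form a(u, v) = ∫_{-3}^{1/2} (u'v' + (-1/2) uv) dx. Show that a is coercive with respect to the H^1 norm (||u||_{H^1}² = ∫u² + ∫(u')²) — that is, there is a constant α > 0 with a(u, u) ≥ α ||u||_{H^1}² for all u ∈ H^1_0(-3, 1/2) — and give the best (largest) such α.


α = (-49 + 8*π^2)/(2*(4*π^2 + 49))

Coercivity of a(·,·) on H^1_0(-3, 1/2) means a(u, u) ≥ α ||u||_{H^1}² for every u ∈ H^1_0.
The interval has length L = 7/2, and Poincaré/coercivity depend only on L. Here a(u, u) = ∫(u')² + (-1/2)·∫u².
Here c = -1/2 < 0 with |c| < (π/L)² = 4*π^2/49, so coercivity still holds. The condition a(u,u) ≥ α||u||_{H^1}² reads (1−α)∫(u')² ≥ (α−c)∫u². Any admissible α is ≤ 1 (rapidly oscillating u have ∫u²/∫(u')² → 0), and α = 1 would force 0 ≥ (1−c)∫u², impossible since c < 1; so 1−α > 0. By the sharp Poincaré inequality on H^1_0 of an interval of length L, ∫(u')² ≥ (π/L)²∫u² with equality for the first sine mode sin(π(x−x₀)/L) (x₀ the left endpoint), so the inequality holds for all u iff (1−α)(π/L)² ≥ α − c, i.e. α ≤ ((π/L)² + c)/((π/L)² + 1) = (1 + c(L/π)²)/(1 + (L/π)²). (Direct route, valid since c ≤ 0: Poincaré gives c∫u² ≥ c(L/π)²∫(u')², so a(u,u) ≥ (1 + c(L/π)²)∫(u')², while ||u||_{H^1}² ≤ (1 + (L/π)²)∫(u')²; dividing yields the same α.) With (π/L)² = 4*π^2/49 and c = -1/2, the largest admissible constant is α = ((π/L)² + c)/((π/L)² + 1).
Simplifying, α = (-49 + 8*π^2)/(2*(4*π^2 + 49)).


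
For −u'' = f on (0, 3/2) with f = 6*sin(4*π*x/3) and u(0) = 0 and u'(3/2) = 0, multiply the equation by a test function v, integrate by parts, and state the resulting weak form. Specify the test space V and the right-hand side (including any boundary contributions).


V = {v ∈ H^1(0, 3/2) : v(0) = 0} (test functions vanish at x = 0 where u is specified); weak form: ∫_0^3/2 u'v' dx = ∫_0^3/2 (6*sin(4*π*x/3)) v dx for all v ∈ V.

Multiply both sides by a test function v and integrate from 0 to 3/2:
  ∫_0^3/2 −u''(x) v(x) dx = ∫_0^3/2 f(x) v(x) dx.
Integrate the LHS by parts once:
  ∫_0^3/2 −u'' v dx = −[u'(x) v(x)]_0^3/2 + ∫_0^3/2 u'(x) v'(x) dx.
Thus ∫_0^3/2 u'(x) v'(x) dx = ∫_0^3/2 f(x) v(x) dx + [u'(x) v(x)]_0^3/2.
Choose V so that boundary terms are either known or forced to vanish.
Mixed BC: u(0) = 0 (Dirichlet) and u'(3/2) = 0 (Neumann). Define V = {v ∈ H^1(0, 3/2) : v(0) = 0}. Then [u' v]_0^3/2 = u'(3/2)·v(3/2) − u'(0)·0 = 0.
Weak formulation: find u (satisfying any essential BC) such that ∫_0^3/2 u'(x) v'(x) dx = ∫_0^3/2 f v dx for all v ∈ V (Dirichlet at 0 absorbed into V; the Neumann datum at x = 3/2 is zero, so no boundary term remains).
Substituting f(x) = 6*sin(4*π*x/3), the right-hand side is ∫_0^3/2 (6*sin(4*π*x/3)) v dx.


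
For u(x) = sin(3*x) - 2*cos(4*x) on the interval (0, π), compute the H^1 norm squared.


||u||_{H^1(0,π)}^2 = 408/7 + 39*π

u'(x) = 8*sin(4*x) + 3*cos(3*x).
Expand u² and (u')² and integrate term by term on (0, π), using: for integers n ≥ 1, ∫_0^π sin²(nx) dx = ∫_0^π cos²(nx) dx = π/2; for n ≠ n', ∫_0^π sin(nx)sin(n'x) dx = ∫_0^π cos(nx)cos(n'x) dx = 0; and by product-to-sum, ∫_0^π sin(nx)cos(n'x) dx = ½∫_0^π [sin((n+n')x) + sin((n−n')x)] dx, which is 0 when n+n' is even and 2n/(n²−n'²) when n+n' is odd (it need not vanish on (0, π)).
  u² squared terms: (-2)²·∫cos(4x)² dx = 4·π/2 = 2*π;  (1)²·∫sin(3x)² dx = 1·π/2 = π/2.
  u² cross terms: 2·(-2)·(1)·∫cos(4x)·sin(3x) dx = -4·(-6/7) = 24/7.
  So ∫_0^π u² dx = 2*π + π/2 + 24/7 = 24/7 + 5*π/2.
  (u')² squared terms: (3)²·∫cos(3x)² dx = 9·π/2 = 9*π/2;  (8)²·∫sin(4x)² dx = 64·π/2 = 32*π.
  (u')² cross terms: 2·(3)·(8)·∫cos(3x)·sin(4x) dx = 48·(8/7) = 384/7.
  So ∫_0^π (u')² dx = 9*π/2 + 32*π + 384/7 = 384/7 + 73*π/2.
||u||_{H^1}^2 = (24/7 + 5*π/2) + (384/7 + 73*π/2) = 408/7 + 39*π.


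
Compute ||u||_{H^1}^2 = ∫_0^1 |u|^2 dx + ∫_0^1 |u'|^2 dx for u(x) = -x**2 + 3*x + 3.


||u||_{H^1}^2 = 661/30

The H^1 norm (squared) on an interval (0, L) is
  ||u||_{H^1}^2 = ∫_0^L u(x)^2 dx + ∫_0^L u'(x)^2 dx.
Compute u'(x) = 3 - 2*x.
Then u(x)^2 = x**4 - 6*x**3 + 3*x**2 + 18*x + 9 and u'(x)^2 = 4*x**2 - 12*x + 9.
Integrate each monomial from 0 to 1 using ∫_0^1 c·x^n dx = c·1^(n+1)/(n+1):
  ∫_0^1 u(x)^2 dx = ∫_0^1 (x^4 - 6*x^3 + 3*x^2 + 18*x + 9) dx. Term by term:
    ∫_0^1 x^4 dx = 1/5;  ∫_0^1 -6*x^3 dx = -3/2;  ∫_0^1 3*x^2 dx = 1;
    ∫_0^1 18*x dx = 9;  ∫_0^1 9 dx = 9.
  Sum: 1/5 − 3/2 + 1 + 9 + 9 = 177/10.
  ∫_0^1 u'(x)^2 dx = ∫_0^1 (4*x^2 - 12*x + 9) dx. Term by term:
    ∫_0^1 4*x^2 dx = 4/3;  ∫_0^1 -12*x dx = -6;  ∫_0^1 9 dx = 9.
  Sum: 4/3 − 6 + 9 = 13/3.
Adding: ||u||_{H^1}^2 = 177/10 + 13/3 = 661/30.


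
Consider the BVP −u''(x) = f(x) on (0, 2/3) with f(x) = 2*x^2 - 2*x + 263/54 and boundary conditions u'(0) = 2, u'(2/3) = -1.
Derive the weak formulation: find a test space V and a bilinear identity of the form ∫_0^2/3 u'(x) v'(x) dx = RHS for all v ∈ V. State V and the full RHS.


V = H^1(0, 2/3) (v unrestricted at boundary; u is determined up to an additive constant); weak form: ∫_0^2/3 u'v' dx = ∫_0^2/3 (2*x^2 - 2*x + 263/54) v dx − v(2/3) − 2·v(0) for all v ∈ V.

Multiply both sides by a test function v and integrate from 0 to 2/3:
  ∫_0^2/3 −u''(x) v(x) dx = ∫_0^2/3 f(x) v(x) dx.
Integrate the LHS by parts once:
  ∫_0^2/3 −u'' v dx = −[u'(x) v(x)]_0^2/3 + ∫_0^2/3 u'(x) v'(x) dx.
Thus ∫_0^2/3 u'(x) v'(x) dx = ∫_0^2/3 f(x) v(x) dx + [u'(x) v(x)]_0^2/3.
Choose V so that boundary terms are either known or forced to vanish.
u has inhomogeneous Neumann u'(0) = 2, u'(2/3) = -1. [u' v]_0^2/3 = (-1)·v(2/3) − (2)·v(0) = − v(2/3) − 2·v(0). Take V = H^1(0, 2/3); boundary term becomes part of RHS.
Weak formulation: find u (satisfying any essential BC) such that ∫_0^2/3 u'(x) v'(x) dx = ∫_0^2/3 f v dx − v(2/3) − 2·v(0) for all v ∈ V (Neumann data are natural BCs: they enter the RHS as boundary terms).
Substituting f(x) = 2*x^2 - 2*x + 263/54, the right-hand side is ∫_0^2/3 (2*x^2 - 2*x + 263/54) v dx − v(2/3) − 2·v(0).
Compatibility check (pure Neumann): taking v ≡ 1 ∈ V gives 0 = ∫_0^2/3 f dx + (-1) − (2), i.e. ∫_0^2/3 f dx must equal u'(0) − u'(2/3) = 3. Indeed ∫_0^2/3 (2*x^2 - 2*x + 263/54) dx = 3, so the data are compatible. The solution is then unique only up to an additive constant (fix it e.g. by requiring ∫_0^2/3 u dx = 0).


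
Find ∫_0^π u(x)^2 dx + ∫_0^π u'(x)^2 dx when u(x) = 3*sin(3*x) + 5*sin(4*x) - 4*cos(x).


||u||_{H^1(0,π)}^2 = -128/3 + 547*π/2

u'(x) = 4*sin(x) + 9*cos(3*x) + 20*cos(4*x).
Expand u² and (u')² and integrate term by term on (0, π), using: for integers n ≥ 1, ∫_0^π sin²(nx) dx = ∫_0^π cos²(nx) dx = π/2; for n ≠ n', ∫_0^π sin(nx)sin(n'x) dx = ∫_0^π cos(nx)cos(n'x) dx = 0; and by product-to-sum, ∫_0^π sin(nx)cos(n'x) dx = ½∫_0^π [sin((n+n')x) + sin((n−n')x)] dx, which is 0 when n+n' is even and 2n/(n²−n'²) when n+n' is odd (it need not vanish on (0, π)).
  u² squared terms: (-4)²·∫cos(x)² dx = 16·π/2 = 8*π;  (3)²·∫sin(3x)² dx = 9·π/2 = 9*π/2;  (5)²·∫sin(4x)² dx = 25·π/2 = 25*π/2.
  u² cross terms: 2·(-4)·(3)·∫cos(x)·sin(3x) dx = -24·(0) = 0;  2·(-4)·(5)·∫cos(x)·sin(4x) dx = -40·(8/15) = -64/3;  2·(3)·(5)·∫sin(3x)·sin(4x) dx = 30·(0) = 0.
  So ∫_0^π u² dx = 8*π + 9*π/2 + 25*π/2 + 0 − 64/3 + 0 = -64/3 + 25*π.
  (u')² squared terms: (4)²·∫sin(x)² dx = 16·π/2 = 8*π;  (9)²·∫cos(3x)² dx = 81·π/2 = 81*π/2;  (20)²·∫cos(4x)² dx = 400·π/2 = 200*π.
  (u')² cross terms: 2·(4)·(9)·∫sin(x)·cos(3x) dx = 72·(0) = 0;  2·(4)·(20)·∫sin(x)·cos(4x) dx = 160·(-2/15) = -64/3;  2·(9)·(20)·∫cos(3x)·cos(4x) dx = 360·(0) = 0.
  So ∫_0^π (u')² dx = 8*π + 81*π/2 + 200*π + 0 − 64/3 + 0 = -64/3 + 497*π/2.
||u||_{H^1}^2 = (-64/3 + 25*π) + (-64/3 + 497*π/2) = -128/3 + 547*π/2.


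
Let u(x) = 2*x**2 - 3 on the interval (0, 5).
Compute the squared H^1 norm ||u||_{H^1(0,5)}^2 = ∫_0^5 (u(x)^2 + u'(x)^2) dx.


||u||_{H^1}^2 = 8135/3

The H^1 norm (squared) on an interval (0, L) is
  ||u||_{H^1}^2 = ∫_0^L u(x)^2 dx + ∫_0^L u'(x)^2 dx.
Compute u'(x) = 4*x.
Then u(x)^2 = 4*x**4 - 12*x**2 + 9 and u'(x)^2 = 16*x**2.
Integrate each monomial from 0 to 5 using ∫_0^5 c·x^n dx = c·5^(n+1)/(n+1):
  ∫_0^5 u(x)^2 dx = ∫_0^5 (4*x^4 - 12*x^2 + 9) dx. Term by term:
    ∫_0^5 4*x^4 dx = 2500;  ∫_0^5 -12*x^2 dx = -500;  ∫_0^5 9 dx = 45.
  Sum: 2500 − 500 + 45 = 2045.
  ∫_0^5 u'(x)^2 dx = ∫_0^5 (16*x^2) dx. Term by term:
    ∫_0^5 16*x^2 dx = 2000/3.
Adding: ||u||_{H^1}^2 = 2045 + 2000/3 = 8135/3.


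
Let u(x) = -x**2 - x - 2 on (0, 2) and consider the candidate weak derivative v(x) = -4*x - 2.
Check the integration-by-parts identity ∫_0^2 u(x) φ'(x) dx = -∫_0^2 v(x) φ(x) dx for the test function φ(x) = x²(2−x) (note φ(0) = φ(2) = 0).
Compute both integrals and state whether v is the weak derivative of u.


LHS = 68/15, RHS = 136/15. No, v is not the weak derivative of u.

u(x) = -x**2 - x - 2, classical derivative u'(x) = -2*x - 1.
φ(x) = x²(2−x), so φ'(x) = x*(4 - 3*x).
Note φ(0) = φ(2) = 0, so the boundary term u·φ vanishes.
LHS = ∫_0^2 u(x) φ'(x) dx = ∫_0^2 (3*x^4 - x^3 + 2*x^2 - 8*x) dx. Term by term:
  ∫_0^2 3*x^4 dx = 96/5;  ∫_0^2 -x^3 dx = -4;  ∫_0^2 2*x^2 dx = 16/3;
  ∫_0^2 -8*x dx = -16.
Sum: 96/5 − 4 + 16/3 − 16 = 68/15.
So LHS = 68/15.
∫_0^2 v(x) φ(x) dx = ∫_0^2 (4*x^4 - 6*x^3 - 4*x^2) dx. Term by term:
  ∫_0^2 4*x^4 dx = 128/5;  ∫_0^2 -6*x^3 dx = -24;  ∫_0^2 -4*x^2 dx = -32/3.
Sum: 128/5 − 24 − 32/3 = -136/15.
So RHS = -∫_0^2 v(x) φ(x) dx = 136/15.
LHS − RHS = -68/15 ≠ 0, so the identity fails.
(For a valid weak derivative the identity must hold for EVERY test function, in particular this one. The failure shows v is NOT the weak derivative of u.)
Correct weak derivative would be u'(x) = -2*x - 1.


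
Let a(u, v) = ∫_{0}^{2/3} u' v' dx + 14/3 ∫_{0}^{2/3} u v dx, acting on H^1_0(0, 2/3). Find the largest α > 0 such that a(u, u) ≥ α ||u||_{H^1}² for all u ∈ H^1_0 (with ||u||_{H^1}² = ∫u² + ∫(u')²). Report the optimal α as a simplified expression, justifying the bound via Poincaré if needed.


α = 1

Coercivity of a(·,·) on H^1_0(0, 2/3) means a(u, u) ≥ α ||u||_{H^1}² for every u ∈ H^1_0.
The interval has length L = 2/3, and Poincaré/coercivity depend only on L. Here a(u, u) = ∫(u')² + (14/3)·∫u².
Here c = 14/3 ≥ 1, so a(u,u) = ∫(u')² + c∫u² ≥ ∫(u')² + ∫u² = ||u||_{H^1}², i.e. α = 1 works. No larger α is possible: a(u,u) ≥ α||u||_{H^1}² means (1−α)∫(u')² ≥ (α−c)∫u², and for the modes u_n = sin(nπ(x−x₀)/L) (x₀ the left endpoint) one has ∫u_n²/∫(u_n')² = (L/(nπ))² → 0, so a(u_n,u_n)/||u_n||_{H^1}² → 1. Hence the optimal constant is α = 1.
Therefore α = 1.


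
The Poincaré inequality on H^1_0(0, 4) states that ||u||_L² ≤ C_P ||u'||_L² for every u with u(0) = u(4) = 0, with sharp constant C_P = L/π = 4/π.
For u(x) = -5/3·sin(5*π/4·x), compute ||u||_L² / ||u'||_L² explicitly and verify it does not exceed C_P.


||u||_L² / ||u'||_L² = 4/(5*π) < C_P = 4/π.

u(x) = -5/3·sin(5*π/4·x), so u'(x) = -25*π*cos(5*π*x/4)/12.
Writing u(x) = A·sin(kπx/L) with A = -5/3 and k = 5, use ∫_0^L sin²(kπx/L) dx = L/2 and ∫_0^L cos²(kπx/L) dx = L/2.
u² = 25/9·sin²(5*π/4·x) and (u')² = 625*π^2/144·cos²(5*π/4·x), and each of sin², cos² integrates to L/2 = 2 over (0, 4).
∫_0^4 u² dx = 50/9, so ||u||_L² = 5*sqrt(2)/3.
∫_0^4 (u')² dx = 625*π^2/72, so ||u'||_L² = 25*sqrt(2)*π/12.
Ratio ||u||_L² / ||u'||_L² = 4/(5*π).
Sharp Poincaré constant on H^1_0(0, 4) is C_P = L/π = 4/π, achieved by sin(π/4·x).
This is the k = 5 harmonic; the ratio L/(kπ) is strictly less than C_P = L/π, consistent with the sharp inequality ||u||_L² ≤ C_P ||u'||_L².


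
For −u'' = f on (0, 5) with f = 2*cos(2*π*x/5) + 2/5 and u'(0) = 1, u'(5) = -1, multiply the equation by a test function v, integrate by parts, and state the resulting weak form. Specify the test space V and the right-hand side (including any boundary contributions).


V = H^1(0, 5) (v unrestricted at boundary; u is determined up to an additive constant); weak form: ∫_0^5 u'v' dx = ∫_0^5 (2*cos(2*π*x/5) + 2/5) v dx − v(5) − v(0) for all v ∈ V.

Multiply both sides by a test function v and integrate from 0 to 5:
  ∫_0^5 −u''(x) v(x) dx = ∫_0^5 f(x) v(x) dx.
Integrate the LHS by parts once:
  ∫_0^5 −u'' v dx = −[u'(x) v(x)]_0^5 + ∫_0^5 u'(x) v'(x) dx.
Thus ∫_0^5 u'(x) v'(x) dx = ∫_0^5 f(x) v(x) dx + [u'(x) v(x)]_0^5.
Choose V so that boundary terms are either known or forced to vanish.
u has inhomogeneous Neumann u'(0) = 1, u'(5) = -1. [u' v]_0^5 = (-1)·v(5) − (1)·v(0) = − v(5) − v(0). Take V = H^1(0, 5); boundary term becomes part of RHS.
Weak formulation: find u (satisfying any essential BC) such that ∫_0^5 u'(x) v'(x) dx = ∫_0^5 f v dx − v(5) − v(0) for all v ∈ V (Neumann data are natural BCs: they enter the RHS as boundary terms).
Substituting f(x) = 2*cos(2*π*x/5) + 2/5, the right-hand side is ∫_0^5 (2*cos(2*π*x/5) + 2/5) v dx − v(5) − v(0).
Compatibility check (pure Neumann): taking v ≡ 1 ∈ V gives 0 = ∫_0^5 f dx + (-1) − (1), i.e. ∫_0^5 f dx must equal u'(0) − u'(5) = 2. Indeed ∫_0^5 (2*cos(2*π*x/5) + 2/5) dx = 2, so the data are compatible. The solution is then unique only up to an additive constant (fix it e.g. by requiring ∫_0^5 u dx = 0).


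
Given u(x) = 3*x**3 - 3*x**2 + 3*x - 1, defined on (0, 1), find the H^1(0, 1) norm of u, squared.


||u||_{H^1}^2 = 381/35

The H^1 norm (squared) on an interval (0, L) is
  ||u||_{H^1}^2 = ∫_0^L u(x)^2 dx + ∫_0^L u'(x)^2 dx.
Compute u'(x) = 9*x**2 - 6*x + 3.
Then u(x)^2 = 9*x**6 - 18*x**5 + 27*x**4 - 24*x**3 + 15*x**2 - 6*x + 1 and u'(x)^2 = 81*x**4 - 108*x**3 + 90*x**2 - 36*x + 9.
Integrate each monomial from 0 to 1 using ∫_0^1 c·x^n dx = c·1^(n+1)/(n+1):
  ∫_0^1 u(x)^2 dx = ∫_0^1 (9*x^6 - 18*x^5 + 27*x^4 - 24*x^3 + 15*x^2 - 6*x + 1) dx. Term by term:
    ∫_0^1 9*x^6 dx = 9/7;  ∫_0^1 -18*x^5 dx = -3;  ∫_0^1 27*x^4 dx = 27/5;
    ∫_0^1 -24*x^3 dx = -6;  ∫_0^1 15*x^2 dx = 5;  ∫_0^1 -6*x dx = -3;
    ∫_0^1 1 dx = 1.
  Sum: 9/7 − 3 + 27/5 − 6 + 5 − 3 + 1 = 24/35.
  ∫_0^1 u'(x)^2 dx = ∫_0^1 (81*x^4 - 108*x^3 + 90*x^2 - 36*x + 9) dx. Term by term:
    ∫_0^1 81*x^4 dx = 81/5;  ∫_0^1 -108*x^3 dx = -27;  ∫_0^1 90*x^2 dx = 30;
    ∫_0^1 -36*x dx = -18;  ∫_0^1 9 dx = 9.
  Sum: 81/5 − 27 + 30 − 18 + 9 = 51/5.
Adding: ||u||_{H^1}^2 = 24/35 + 51/5 = 381/35.


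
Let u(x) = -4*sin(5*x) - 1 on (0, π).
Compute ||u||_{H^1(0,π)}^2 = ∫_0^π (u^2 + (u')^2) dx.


||u||_{H^1(0,π)}^2 = 16/5 + 209*π

u'(x) = -20*cos(5*x).
Expand u² and (u')² and integrate term by term on (0, π), using: for integers n ≥ 1, ∫_0^π sin²(nx) dx = ∫_0^π cos²(nx) dx = π/2; for n ≠ n', ∫_0^π sin(nx)sin(n'x) dx = ∫_0^π cos(nx)cos(n'x) dx = 0; and by product-to-sum, ∫_0^π sin(nx)cos(n'x) dx = ½∫_0^π [sin((n+n')x) + sin((n−n')x)] dx, which is 0 when n+n' is even and 2n/(n²−n'²) when n+n' is odd (it need not vanish on (0, π)). For the constant mode: ∫_0^π 1 dx = π, ∫_0^π cos(nx) dx = 0, ∫_0^π sin(nx) dx = (1−(−1)^n)/n.
  u² squared terms: (-1)²·∫1 dx = 1·π = π;  (-4)²·∫sin(5x)² dx = 16·π/2 = 8*π.
  u² cross terms: 2·(-1)·(-4)·∫1·sin(5x) dx = 8·(2/5) = 16/5.
  So ∫_0^π u² dx = π + 8*π + 16/5 = 16/5 + 9*π.
  (u')² squared terms: (-20)²·∫cos(5x)² dx = 400·π/2 = 200*π.
  So ∫_0^π (u')² dx = 200*π.
||u||_{H^1}^2 = (16/5 + 9*π) + (200*π) = 16/5 + 209*π.


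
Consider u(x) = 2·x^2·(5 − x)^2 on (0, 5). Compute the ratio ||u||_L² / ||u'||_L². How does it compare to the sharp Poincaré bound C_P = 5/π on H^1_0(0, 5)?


||u||_L² / ||u'||_L² = 5*sqrt(3)/6 < C_P = 5/π.

u(x) = 2·x^2·(5 − x)^2, so u'(x) = 4*x*(x - 5)*(2*x - 5).
u(x) = 2·x^2·(5 − x)^2 vanishes at x = 0 and x = 5, so u ∈ H^1_0(0, 5). Differentiate via the product rule and integrate the resulting polynomials term by term.
  ∫_0^5 u² dx = ∫_0^5 (4*x^8 - 80*x^7 + 600*x^6 - 2000*x^5 + 2500*x^4) dx. Term by term:
    ∫_0^5 4*x^8 dx = 7812500/9;  ∫_0^5 -80*x^7 dx = -3906250;  ∫_0^5 600*x^6 dx = 46875000/7;
    ∫_0^5 -2000*x^5 dx = -15625000/3;  ∫_0^5 2500*x^4 dx = 1562500.
  Sum: 7812500/9 − 3906250 + 46875000/7 − 15625000/3 + 1562500 = 781250/63.
  ∫_0^5 (u')² dx = ∫_0^5 (64*x^6 - 960*x^5 + 5200*x^4 - 12000*x^3 + 10000*x^2) dx. Term by term:
    ∫_0^5 64*x^6 dx = 5000000/7;  ∫_0^5 -960*x^5 dx = -2500000;  ∫_0^5 5200*x^4 dx = 3250000;
    ∫_0^5 -12000*x^3 dx = -1875000;  ∫_0^5 10000*x^2 dx = 1250000/3.
  Sum: 5000000/7 − 2500000 + 3250000 − 1875000 + 1250000/3 = 125000/21.
∫_0^5 u² dx = 781250/63, so ||u||_L² = 625*sqrt(14)/21.
∫_0^5 (u')² dx = 125000/21, so ||u'||_L² = 250*sqrt(42)/21.
Ratio ||u||_L² / ||u'||_L² = 5*sqrt(3)/6.
Sharp Poincaré constant on H^1_0(0, 5) is C_P = L/π = 5/π, achieved by sin(π/5·x).
A polynomial bump cannot attain the sharp Poincaré constant (only the first sine eigenfunction does), so the ratio is strictly less than C_P, consistent with ||u||_L² ≤ C_P ||u'||_L².


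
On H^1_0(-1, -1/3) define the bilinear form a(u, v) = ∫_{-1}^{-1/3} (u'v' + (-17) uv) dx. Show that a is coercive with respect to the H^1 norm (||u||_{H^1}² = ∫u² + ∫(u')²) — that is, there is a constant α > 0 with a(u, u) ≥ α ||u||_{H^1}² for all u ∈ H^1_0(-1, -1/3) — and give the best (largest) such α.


α = (-68 + 9*π^2)/(4 + 9*π^2)

Coercivity of a(·,·) on H^1_0(-1, -1/3) means a(u, u) ≥ α ||u||_{H^1}² for every u ∈ H^1_0.
The interval has length L = 2/3, and Poincaré/coercivity depend only on L. Here a(u, u) = ∫(u')² + (-17)·∫u².
Here c = -17 < 0 with |c| < (π/L)² = 9*π^2/4, so coercivity still holds. The condition a(u,u) ≥ α||u||_{H^1}² reads (1−α)∫(u')² ≥ (α−c)∫u². Any admissible α is ≤ 1 (rapidly oscillating u have ∫u²/∫(u')² → 0), and α = 1 would force 0 ≥ (1−c)∫u², impossible since c < 1; so 1−α > 0. By the sharp Poincaré inequality on H^1_0 of an interval of length L, ∫(u')² ≥ (π/L)²∫u² with equality for the first sine mode sin(π(x−x₀)/L) (x₀ the left endpoint), so the inequality holds for all u iff (1−α)(π/L)² ≥ α − c, i.e. α ≤ ((π/L)² + c)/((π/L)² + 1) = (1 + c(L/π)²)/(1 + (L/π)²). (Direct route, valid since c ≤ 0: Poincaré gives c∫u² ≥ c(L/π)²∫(u')², so a(u,u) ≥ (1 + c(L/π)²)∫(u')², while ||u||_{H^1}² ≤ (1 + (L/π)²)∫(u')²; dividing yields the same α.) With (π/L)² = 9*π^2/4 and c = -17, the largest admissible constant is α = ((π/L)² + c)/((π/L)² + 1).
Simplifying, α = (-68 + 9*π^2)/(4 + 9*π^2).


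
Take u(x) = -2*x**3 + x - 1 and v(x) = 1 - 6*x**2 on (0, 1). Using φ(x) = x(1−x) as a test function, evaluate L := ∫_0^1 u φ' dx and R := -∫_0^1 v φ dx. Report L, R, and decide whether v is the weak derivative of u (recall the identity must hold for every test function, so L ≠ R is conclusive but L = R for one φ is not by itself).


LHS = 2/15, RHS = 2/15. Yes, v = u' weakly.

u(x) = -2*x**3 + x - 1, classical derivative u'(x) = 1 - 6*x**2.
φ(x) = x(1−x), so φ'(x) = 1 - 2*x.
Note φ(0) = φ(1) = 0, so the boundary term u·φ vanishes.
LHS = ∫_0^1 u(x) φ'(x) dx = ∫_0^1 (4*x^4 - 2*x^3 - 2*x^2 + 3*x - 1) dx. Term by term:
  ∫_0^1 4*x^4 dx = 4/5;  ∫_0^1 -2*x^3 dx = -1/2;  ∫_0^1 -2*x^2 dx = -2/3;
  ∫_0^1 3*x dx = 3/2;  ∫_0^1 -1 dx = -1.
Sum: 4/5 − 1/2 − 2/3 + 3/2 − 1 = 2/15.
So LHS = 2/15.
∫_0^1 v(x) φ(x) dx = ∫_0^1 (6*x^4 - 6*x^3 - x^2 + x) dx. Term by term:
  ∫_0^1 6*x^4 dx = 6/5;  ∫_0^1 -6*x^3 dx = -3/2;  ∫_0^1 -x^2 dx = -1/3;
  ∫_0^1 x dx = 1/2.
Sum: 6/5 − 3/2 − 1/3 + 1/2 = -2/15.
So RHS = -∫_0^1 v(x) φ(x) dx = 2/15.
LHS = RHS, so the identity holds for this test φ.
Moreover u is smooth here and v(x) = u'(x) = 1 - 6*x**2 pointwise, so the identity holds for every test function. Hence v is the weak derivative of u.


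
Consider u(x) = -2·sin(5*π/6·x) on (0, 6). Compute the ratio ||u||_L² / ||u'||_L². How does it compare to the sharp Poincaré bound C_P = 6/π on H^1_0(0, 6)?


||u||_L² / ||u'||_L² = 6/(5*π) < C_P = 6/π.

u(x) = -2·sin(5*π/6·x), so u'(x) = -5*π*cos(5*π*x/6)/3.
Writing u(x) = A·sin(kπx/L) with A = -2 and k = 5, use ∫_0^L sin²(kπx/L) dx = L/2 and ∫_0^L cos²(kπx/L) dx = L/2.
u² = 4·sin²(5*π/6·x) and (u')² = 25*π^2/9·cos²(5*π/6·x), and each of sin², cos² integrates to L/2 = 3 over (0, 6).
∫_0^6 u² dx = 12, so ||u||_L² = 2*sqrt(3).
∫_0^6 (u')² dx = 25*π^2/3, so ||u'||_L² = 5*sqrt(3)*π/3.
Ratio ||u||_L² / ||u'||_L² = 6/(5*π).
Sharp Poincaré constant on H^1_0(0, 6) is C_P = L/π = 6/π, achieved by sin(π/6·x).
This is the k = 5 harmonic; the ratio L/(kπ) is strictly less than C_P = L/π, consistent with the sharp inequality ||u||_L² ≤ C_P ||u'||_L².


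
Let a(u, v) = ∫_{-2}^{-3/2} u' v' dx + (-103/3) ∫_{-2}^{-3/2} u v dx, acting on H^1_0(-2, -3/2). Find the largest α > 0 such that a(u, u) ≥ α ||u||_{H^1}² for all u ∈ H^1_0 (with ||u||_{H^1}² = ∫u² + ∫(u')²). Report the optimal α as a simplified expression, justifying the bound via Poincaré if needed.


α = (-103 + 12*π^2)/(3*(1 + 4*π^2))

Coercivity of a(·,·) on H^1_0(-2, -3/2) means a(u, u) ≥ α ||u||_{H^1}² for every u ∈ H^1_0.
The interval has length L = 1/2, and Poincaré/coercivity depend only on L. Here a(u, u) = ∫(u')² + (-103/3)·∫u².
Here c = -103/3 < 0 with |c| < (π/L)² = 4*π^2, so coercivity still holds. The condition a(u,u) ≥ α||u||_{H^1}² reads (1−α)∫(u')² ≥ (α−c)∫u². Any admissible α is ≤ 1 (rapidly oscillating u have ∫u²/∫(u')² → 0), and α = 1 would force 0 ≥ (1−c)∫u², impossible since c < 1; so 1−α > 0. By the sharp Poincaré inequality on H^1_0 of an interval of length L, ∫(u')² ≥ (π/L)²∫u² with equality for the first sine mode sin(π(x−x₀)/L) (x₀ the left endpoint), so the inequality holds for all u iff (1−α)(π/L)² ≥ α − c, i.e. α ≤ ((π/L)² + c)/((π/L)² + 1) = (1 + c(L/π)²)/(1 + (L/π)²). (Direct route, valid since c ≤ 0: Poincaré gives c∫u² ≥ c(L/π)²∫(u')², so a(u,u) ≥ (1 + c(L/π)²)∫(u')², while ||u||_{H^1}² ≤ (1 + (L/π)²)∫(u')²; dividing yields the same α.) With (π/L)² = 4*π^2 and c = -103/3, the largest admissible constant is α = ((π/L)² + c)/((π/L)² + 1).
Simplifying, α = (-103 + 12*π^2)/(3*(1 + 4*π^2)).


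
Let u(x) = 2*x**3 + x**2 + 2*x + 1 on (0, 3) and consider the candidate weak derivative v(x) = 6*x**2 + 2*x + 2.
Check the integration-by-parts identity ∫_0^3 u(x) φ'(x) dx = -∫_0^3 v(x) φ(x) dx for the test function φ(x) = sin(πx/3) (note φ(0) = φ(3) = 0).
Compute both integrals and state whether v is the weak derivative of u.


LHS = -192/π + 648/π^3, RHS = -192/π + 648/π^3. Yes, v = u' weakly.

u(x) = 2*x**3 + x**2 + 2*x + 1, classical derivative u'(x) = 6*x**2 + 2*x + 2.
φ(x) = sin(πx/3), so φ'(x) = π*cos(π*x/3)/3.
Note φ(0) = φ(3) = 0, so the boundary term u·φ vanishes.
LHS = ∫_0^3 u(x) φ'(x) dx = ∫_0^3 (2*π*x^3*cos(π*x/3)/3 + π*x^2*cos(π*x/3)/3 + 2*π*x*cos(π*x/3)/3 + π*cos(π*x/3)/3) dx. Term by term:
  ∫_0^3 π*cos(π*x/3)/3 dx = 0;  ∫_0^3 π*x^2*cos(π*x/3)/3 dx = -18/π;  ∫_0^3 2*π*x*cos(π*x/3)/3 dx = -12/π;
  ∫_0^3 2*π*x^3*cos(π*x/3)/3 dx = -162/π + 648/π^3.
Sum: 0 − 18/π − 12/π + -162/π + 648/π^3 = -192/π + 648/π^3.
So LHS = -192/π + 648/π^3.
∫_0^3 v(x) φ(x) dx = ∫_0^3 (6*x^2*sin(π*x/3) + 2*x*sin(π*x/3) + 2*sin(π*x/3)) dx. Term by term:
  ∫_0^3 2*sin(π*x/3) dx = 12/π;  ∫_0^3 2*x*sin(π*x/3) dx = 18/π;  ∫_0^3 6*x^2*sin(π*x/3) dx = -648/π^3 + 162/π.
Sum: 12/π + 18/π + -648/π^3 + 162/π = -648/π^3 + 192/π.
So RHS = -∫_0^3 v(x) φ(x) dx = -192/π + 648/π^3.
LHS = RHS, so the identity holds for this test φ.
Moreover u is smooth here and v(x) = u'(x) = 6*x**2 + 2*x + 2 pointwise, so the identity holds for every test function. Hence v is the weak derivative of u.


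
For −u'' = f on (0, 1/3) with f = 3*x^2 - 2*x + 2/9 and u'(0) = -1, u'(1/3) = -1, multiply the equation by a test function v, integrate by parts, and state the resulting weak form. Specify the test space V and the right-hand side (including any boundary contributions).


V = H^1(0, 1/3) (v unrestricted at boundary; u is determined up to an additive constant); weak form: ∫_0^1/3 u'v' dx = ∫_0^1/3 (3*x^2 - 2*x + 2/9) v dx − v(1/3) + v(0) for all v ∈ V.

Multiply both sides by a test function v and integrate from 0 to 1/3:
  ∫_0^1/3 −u''(x) v(x) dx = ∫_0^1/3 f(x) v(x) dx.
Integrate the LHS by parts once:
  ∫_0^1/3 −u'' v dx = −[u'(x) v(x)]_0^1/3 + ∫_0^1/3 u'(x) v'(x) dx.
Thus ∫_0^1/3 u'(x) v'(x) dx = ∫_0^1/3 f(x) v(x) dx + [u'(x) v(x)]_0^1/3.
Choose V so that boundary terms are either known or forced to vanish.
u has inhomogeneous Neumann u'(0) = -1, u'(1/3) = -1. [u' v]_0^1/3 = (-1)·v(1/3) − (-1)·v(0) = − v(1/3) + v(0). Take V = H^1(0, 1/3); boundary term becomes part of RHS.
Weak formulation: find u (satisfying any essential BC) such that ∫_0^1/3 u'(x) v'(x) dx = ∫_0^1/3 f v dx − v(1/3) + v(0) for all v ∈ V (Neumann data are natural BCs: they enter the RHS as boundary terms).
Substituting f(x) = 3*x^2 - 2*x + 2/9, the right-hand side is ∫_0^1/3 (3*x^2 - 2*x + 2/9) v dx − v(1/3) + v(0).
Compatibility check (pure Neumann): taking v ≡ 1 ∈ V gives 0 = ∫_0^1/3 f dx + (-1) − (-1), i.e. ∫_0^1/3 f dx must equal u'(0) − u'(1/3) = 0. Indeed ∫_0^1/3 (3*x^2 - 2*x + 2/9) dx = 0, so the data are compatible. The solution is then unique only up to an additive constant (fix it e.g. by requiring ∫_0^1/3 u dx = 0).


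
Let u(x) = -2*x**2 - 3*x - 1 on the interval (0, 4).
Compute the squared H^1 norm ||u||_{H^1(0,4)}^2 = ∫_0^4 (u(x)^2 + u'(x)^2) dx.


||u||_{H^1}^2 = 37288/15

The H^1 norm (squared) on an interval (0, L) is
  ||u||_{H^1}^2 = ∫_0^L u(x)^2 dx + ∫_0^L u'(x)^2 dx.
Compute u'(x) = -4*x - 3.
Then u(x)^2 = 4*x**4 + 12*x**3 + 13*x**2 + 6*x + 1 and u'(x)^2 = 16*x**2 + 24*x + 9.
Integrate each monomial from 0 to 4 using ∫_0^4 c·x^n dx = c·4^(n+1)/(n+1):
  ∫_0^4 u(x)^2 dx = ∫_0^4 (4*x^4 + 12*x^3 + 13*x^2 + 6*x + 1) dx. Term by term:
    ∫_0^4 4*x^4 dx = 4096/5;  ∫_0^4 12*x^3 dx = 768;  ∫_0^4 13*x^2 dx = 832/3;
    ∫_0^4 6*x dx = 48;  ∫_0^4 1 dx = 4.
  Sum: 4096/5 + 768 + 832/3 + 48 + 4 = 28748/15.
  ∫_0^4 u'(x)^2 dx = ∫_0^4 (16*x^2 + 24*x + 9) dx. Term by term:
    ∫_0^4 16*x^2 dx = 1024/3;  ∫_0^4 24*x dx = 192;  ∫_0^4 9 dx = 36.
  Sum: 1024/3 + 192 + 36 = 1708/3.
Adding: ||u||_{H^1}^2 = 28748/15 + 1708/3 = 37288/15.


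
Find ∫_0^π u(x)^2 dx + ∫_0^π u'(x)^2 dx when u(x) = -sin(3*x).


||u||_{H^1(0,π)}^2 = 5*π

u'(x) = -3*cos(3*x).
Expand u² and (u')² and integrate term by term on (0, π), using: for integers n ≥ 1, ∫_0^π sin²(nx) dx = ∫_0^π cos²(nx) dx = π/2; for n ≠ n', ∫_0^π sin(nx)sin(n'x) dx = ∫_0^π cos(nx)cos(n'x) dx = 0; and by product-to-sum, ∫_0^π sin(nx)cos(n'x) dx = ½∫_0^π [sin((n+n')x) + sin((n−n')x)] dx, which is 0 when n+n' is even and 2n/(n²−n'²) when n+n' is odd (it need not vanish on (0, π)).
  u² squared terms: (-1)²·∫sin(3x)² dx = 1·π/2 = π/2.
  So ∫_0^π u² dx = π/2.
  (u')² squared terms: (-3)²·∫cos(3x)² dx = 9·π/2 = 9*π/2.
  So ∫_0^π (u')² dx = 9*π/2.
||u||_{H^1}^2 = (π/2) + (9*π/2) = 5*π.


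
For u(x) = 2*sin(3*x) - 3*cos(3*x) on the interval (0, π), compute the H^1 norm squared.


||u||_{H^1(0,π)}^2 = 65*π

u'(x) = 9*sin(3*x) + 6*cos(3*x).
Expand u² and (u')² and integrate term by term on (0, π), using: for integers n ≥ 1, ∫_0^π sin²(nx) dx = ∫_0^π cos²(nx) dx = π/2; for n ≠ n', ∫_0^π sin(nx)sin(n'x) dx = ∫_0^π cos(nx)cos(n'x) dx = 0; and by product-to-sum, ∫_0^π sin(nx)cos(n'x) dx = ½∫_0^π [sin((n+n')x) + sin((n−n')x)] dx, which is 0 when n+n' is even and 2n/(n²−n'²) when n+n' is odd (it need not vanish on (0, π)).
  u² squared terms: (-3)²·∫cos(3x)² dx = 9·π/2 = 9*π/2;  (2)²·∫sin(3x)² dx = 4·π/2 = 2*π.
  u² cross terms: 2·(-3)·(2)·∫cos(3x)·sin(3x) dx = -12·(0) = 0.
  So ∫_0^π u² dx = 9*π/2 + 2*π + 0 = 13*π/2.
  (u')² squared terms: (6)²·∫cos(3x)² dx = 36·π/2 = 18*π;  (9)²·∫sin(3x)² dx = 81·π/2 = 81*π/2.
  (u')² cross terms: 2·(6)·(9)·∫cos(3x)·sin(3x) dx = 108·(0) = 0.
  So ∫_0^π (u')² dx = 18*π + 81*π/2 + 0 = 117*π/2.
||u||_{H^1}^2 = (13*π/2) + (117*π/2) = 65*π.


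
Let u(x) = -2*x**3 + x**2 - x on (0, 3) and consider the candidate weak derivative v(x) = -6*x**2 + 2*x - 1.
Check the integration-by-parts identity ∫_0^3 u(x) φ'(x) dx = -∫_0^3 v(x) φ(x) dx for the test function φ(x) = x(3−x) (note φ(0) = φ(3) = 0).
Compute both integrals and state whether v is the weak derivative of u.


LHS = 639/10, RHS = 639/10. Yes, v = u' weakly.

u(x) = -2*x**3 + x**2 - x, classical derivative u'(x) = -6*x**2 + 2*x - 1.
φ(x) = x(3−x), so φ'(x) = 3 - 2*x.
Note φ(0) = φ(3) = 0, so the boundary term u·φ vanishes.
LHS = ∫_0^3 u(x) φ'(x) dx = ∫_0^3 (4*x^4 - 8*x^3 + 5*x^2 - 3*x) dx. Term by term:
  ∫_0^3 4*x^4 dx = 972/5;  ∫_0^3 -8*x^3 dx = -162;  ∫_0^3 5*x^2 dx = 45;
  ∫_0^3 -3*x dx = -27/2.
Sum: 972/5 − 162 + 45 − 27/2 = 639/10.
So LHS = 639/10.
∫_0^3 v(x) φ(x) dx = ∫_0^3 (6*x^4 - 20*x^3 + 7*x^2 - 3*x) dx. Term by term:
  ∫_0^3 6*x^4 dx = 1458/5;  ∫_0^3 -20*x^3 dx = -405;  ∫_0^3 7*x^2 dx = 63;
  ∫_0^3 -3*x dx = -27/2.
Sum: 1458/5 − 405 + 63 − 27/2 = -639/10.
So RHS = -∫_0^3 v(x) φ(x) dx = 639/10.
LHS = RHS, so the identity holds for this test φ.
Moreover u is smooth here and v(x) = u'(x) = -6*x**2 + 2*x - 1 pointwise, so the identity holds for every test function. Hence v is the weak derivative of u.


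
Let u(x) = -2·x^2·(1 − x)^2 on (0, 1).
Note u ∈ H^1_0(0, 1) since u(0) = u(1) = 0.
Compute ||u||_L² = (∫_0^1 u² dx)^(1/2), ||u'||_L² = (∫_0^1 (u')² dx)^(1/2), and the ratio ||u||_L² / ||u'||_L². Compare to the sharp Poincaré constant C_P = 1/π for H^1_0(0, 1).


||u||_L² / ||u'||_L² = sqrt(3)/6 < C_P = 1/π.

u(x) = -2·x^2·(1 − x)^2, so u'(x) = 4*x*(x*(1 - x) - (x - 1)^2).
u(x) = -2·x^2·(1 − x)^2 vanishes at x = 0 and x = 1, so u ∈ H^1_0(0, 1). Differentiate via the product rule and integrate the resulting polynomials term by term.
  ∫_0^1 u² dx = ∫_0^1 (4*x^8 - 16*x^7 + 24*x^6 - 16*x^5 + 4*x^4) dx. Term by term:
    ∫_0^1 4*x^8 dx = 4/9;  ∫_0^1 -16*x^7 dx = -2;  ∫_0^1 24*x^6 dx = 24/7;
    ∫_0^1 -16*x^5 dx = -8/3;  ∫_0^1 4*x^4 dx = 4/5.
  Sum: 4/9 − 2 + 24/7 − 8/3 + 4/5 = 2/315.
  ∫_0^1 (u')² dx = ∫_0^1 (64*x^6 - 192*x^5 + 208*x^4 - 96*x^3 + 16*x^2) dx. Term by term:
    ∫_0^1 64*x^6 dx = 64/7;  ∫_0^1 -192*x^5 dx = -32;  ∫_0^1 208*x^4 dx = 208/5;
    ∫_0^1 -96*x^3 dx = -24;  ∫_0^1 16*x^2 dx = 16/3.
  Sum: 64/7 − 32 + 208/5 − 24 + 16/3 = 8/105.
∫_0^1 u² dx = 2/315, so ||u||_L² = sqrt(70)/105.
∫_0^1 (u')² dx = 8/105, so ||u'||_L² = 2*sqrt(210)/105.
Ratio ||u||_L² / ||u'||_L² = sqrt(3)/6.
Sharp Poincaré constant on H^1_0(0, 1) is C_P = L/π = 1/π, achieved by sin(π·x).
A polynomial bump cannot attain the sharp Poincaré constant (only the first sine eigenfunction does), so the ratio is strictly less than C_P, consistent with ||u||_L² ≤ C_P ||u'||_L².


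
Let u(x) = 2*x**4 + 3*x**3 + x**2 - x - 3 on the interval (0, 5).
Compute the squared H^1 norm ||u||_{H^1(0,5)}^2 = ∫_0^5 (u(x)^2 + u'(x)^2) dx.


||u||_{H^1}^2 = 49551475/18

The H^1 norm (squared) on an interval (0, L) is
  ||u||_{H^1}^2 = ∫_0^L u(x)^2 dx + ∫_0^L u'(x)^2 dx.
Compute u'(x) = 8*x**3 + 9*x**2 + 2*x - 1.
Then u(x)^2 = 4*x**8 + 12*x**7 + 13*x**6 + 2*x**5 - 17*x**4 - 20*x**3 - 5*x**2 + 6*x + 9 and u'(x)^2 = 64*x**6 + 144*x**5 + 113*x**4 + 20*x**3 - 14*x**2 - 4*x + 1.
Integrate each monomial from 0 to 5 using ∫_0^5 c·x^n dx = c·5^(n+1)/(n+1):
  ∫_0^5 u(x)^2 dx = ∫_0^5 (4*x^8 + 12*x^7 + 13*x^6 + 2*x^5 - 17*x^4 - 20*x^3 - 5*x^2 + 6*x + 9) dx. Term by term:
    ∫_0^5 4*x^8 dx = 7812500/9;  ∫_0^5 12*x^7 dx = 1171875/2;  ∫_0^5 13*x^6 dx = 1015625/7;
    ∫_0^5 2*x^5 dx = 15625/3;  ∫_0^5 -17*x^4 dx = -10625;  ∫_0^5 -20*x^3 dx = -3125;
    ∫_0^5 -5*x^2 dx = -625/3;  ∫_0^5 6*x dx = 75;  ∫_0^5 9 dx = 45.
  Sum: 7812500/9 + 1171875/2 + 1015625/7 + 15625/3 − 10625 − 3125 − 625/3 + 75 + 45 = 200396995/126.
  ∫_0^5 u'(x)^2 dx = ∫_0^5 (64*x^6 + 144*x^5 + 113*x^4 + 20*x^3 - 14*x^2 - 4*x + 1) dx. Term by term:
    ∫_0^5 64*x^6 dx = 5000000/7;  ∫_0^5 144*x^5 dx = 375000;  ∫_0^5 113*x^4 dx = 70625;
    ∫_0^5 20*x^3 dx = 3125;  ∫_0^5 -14*x^2 dx = -1750/3;  ∫_0^5 -4*x dx = -50;
    ∫_0^5 1 dx = 5.
  Sum: 5000000/7 + 375000 + 70625 + 3125 − 1750/3 − 50 + 5 = 24410555/21.
Adding: ||u||_{H^1}^2 = 200396995/126 + 24410555/21 = 49551475/18.


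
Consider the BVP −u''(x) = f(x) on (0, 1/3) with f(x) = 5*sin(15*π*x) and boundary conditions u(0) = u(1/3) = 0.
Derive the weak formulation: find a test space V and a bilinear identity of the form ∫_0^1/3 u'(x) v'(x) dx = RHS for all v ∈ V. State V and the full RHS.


V = H^1_0(0, 1/3) (so v(0) = v(1/3) = 0); weak form: ∫_0^1/3 u'v' dx = ∫_0^1/3 (5*sin(15*π*x)) v dx for all v ∈ V.

Multiply both sides by a test function v and integrate from 0 to 1/3:
  ∫_0^1/3 −u''(x) v(x) dx = ∫_0^1/3 f(x) v(x) dx.
Integrate the LHS by parts once:
  ∫_0^1/3 −u'' v dx = −[u'(x) v(x)]_0^1/3 + ∫_0^1/3 u'(x) v'(x) dx.
Thus ∫_0^1/3 u'(x) v'(x) dx = ∫_0^1/3 f(x) v(x) dx + [u'(x) v(x)]_0^1/3.
Choose V so that boundary terms are either known or forced to vanish.
u is Dirichlet: u(0) = u(1/3) = 0. Let V = H^1_0(0, 1/3); then v(0) = v(1/3) = 0, and [u' v]_0^1/3 = 0.
Weak formulation: find u (satisfying any essential BC) such that ∫_0^1/3 u'(x) v'(x) dx = ∫_0^1/3 f v dx for all v ∈ V.
Substituting f(x) = 5*sin(15*π*x), the right-hand side is ∫_0^1/3 (5*sin(15*π*x)) v dx.


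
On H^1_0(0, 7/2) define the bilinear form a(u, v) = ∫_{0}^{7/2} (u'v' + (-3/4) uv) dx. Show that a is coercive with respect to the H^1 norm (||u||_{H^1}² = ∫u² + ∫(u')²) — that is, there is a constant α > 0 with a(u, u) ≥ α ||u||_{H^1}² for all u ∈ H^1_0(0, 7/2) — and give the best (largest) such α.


α = (-147 + 16*π^2)/(4*(4*π^2 + 49))

Coercivity of a(·,·) on H^1_0(0, 7/2) means a(u, u) ≥ α ||u||_{H^1}² for every u ∈ H^1_0.
The interval has length L = 7/2, and Poincaré/coercivity depend only on L. Here a(u, u) = ∫(u')² + (-3/4)·∫u².
Here c = -3/4 < 0 with |c| < (π/L)² = 4*π^2/49, so coercivity still holds. The condition a(u,u) ≥ α||u||_{H^1}² reads (1−α)∫(u')² ≥ (α−c)∫u². Any admissible α is ≤ 1 (rapidly oscillating u have ∫u²/∫(u')² → 0), and α = 1 would force 0 ≥ (1−c)∫u², impossible since c < 1; so 1−α > 0. By the sharp Poincaré inequality on H^1_0 of an interval of length L, ∫(u')² ≥ (π/L)²∫u² with equality for the first sine mode sin(π(x−x₀)/L) (x₀ the left endpoint), so the inequality holds for all u iff (1−α)(π/L)² ≥ α − c, i.e. α ≤ ((π/L)² + c)/((π/L)² + 1) = (1 + c(L/π)²)/(1 + (L/π)²). (Direct route, valid since c ≤ 0: Poincaré gives c∫u² ≥ c(L/π)²∫(u')², so a(u,u) ≥ (1 + c(L/π)²)∫(u')², while ||u||_{H^1}² ≤ (1 + (L/π)²)∫(u')²; dividing yields the same α.) With (π/L)² = 4*π^2/49 and c = -3/4, the largest admissible constant is α = ((π/L)² + c)/((π/L)² + 1).
Simplifying, α = (-147 + 16*π^2)/(4*(4*π^2 + 49)).


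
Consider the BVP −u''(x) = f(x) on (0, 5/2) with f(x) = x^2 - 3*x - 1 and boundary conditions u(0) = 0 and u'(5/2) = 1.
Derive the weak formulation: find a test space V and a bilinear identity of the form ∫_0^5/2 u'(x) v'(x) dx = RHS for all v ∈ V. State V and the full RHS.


V = {v ∈ H^1(0, 5/2) : v(0) = 0} (test functions vanish at x = 0 where u is specified); weak form: ∫_0^5/2 u'v' dx = ∫_0^5/2 (x^2 - 3*x - 1) v dx + v(5/2) for all v ∈ V.

Multiply both sides by a test function v and integrate from 0 to 5/2:
  ∫_0^5/2 −u''(x) v(x) dx = ∫_0^5/2 f(x) v(x) dx.
Integrate the LHS by parts once:
  ∫_0^5/2 −u'' v dx = −[u'(x) v(x)]_0^5/2 + ∫_0^5/2 u'(x) v'(x) dx.
Thus ∫_0^5/2 u'(x) v'(x) dx = ∫_0^5/2 f(x) v(x) dx + [u'(x) v(x)]_0^5/2.
Choose V so that boundary terms are either known or forced to vanish.
Mixed BC: u(0) = 0 (Dirichlet) and u'(5/2) = 1 (Neumann). Define V = {v ∈ H^1(0, 5/2) : v(0) = 0}. Then [u' v]_0^5/2 = u'(5/2)·v(5/2) − u'(0)·0 = v(5/2).
Weak formulation: find u (satisfying any essential BC) such that ∫_0^5/2 u'(x) v'(x) dx = ∫_0^5/2 f v dx + v(5/2) for all v ∈ V (Dirichlet at 0 absorbed into V; Neumann datum at x = 5/2 contributes the boundary term).
Substituting f(x) = x^2 - 3*x - 1, the right-hand side is ∫_0^5/2 (x^2 - 3*x - 1) v dx + v(5/2).
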